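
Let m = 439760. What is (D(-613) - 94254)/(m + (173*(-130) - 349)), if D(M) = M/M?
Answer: -94253/416921 ≈ -0.22607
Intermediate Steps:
D(M) = 1
(D(-613) - 94254)/(m + (173*(-130) - 349)) = (1 - 94254)/(439760 + (173*(-130) - 349)) = -94253/(439760 + (-22490 - 349)) = -94253/(439760 - 22839) = -94253/416921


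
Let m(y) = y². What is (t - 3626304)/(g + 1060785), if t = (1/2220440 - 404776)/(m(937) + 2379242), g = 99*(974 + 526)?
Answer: -26227032776662884799/8746083131597519400 ≈ -2.9987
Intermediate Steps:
g = 148500 (g = 99*1500 = 148500)
t = -898780821439/7232441592840 (t = (1/2220440 - 404776)/(937² + 2379242) = (1/2220440 - 404776)/(877969 + 2379242) = -898780821439/2220440/3257211 = -898780821439/2220440*1/3257211 = -898780821439/7232441592840 ≈ -0.12427)
(t - 3626304)/(g + 1060785) = (-898780821439/7232441592840 - 3626304)/(148500 + 1060785) = -26227032776662884799/7232441592840/1209285 = -26227032776662884799/7232441592840*1/1209285 = -26227032776662884799/8746083131597519400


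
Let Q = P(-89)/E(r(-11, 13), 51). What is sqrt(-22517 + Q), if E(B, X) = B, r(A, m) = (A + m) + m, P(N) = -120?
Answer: 5*I*sqrt(901) ≈ 150.08*I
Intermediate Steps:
r(A, m) = A + 2*m
Q = -8 (Q = -120/(-11 + 2*13) = -120/(-11 + 26) = -120/15 = -120*1/15 = -8)
sqrt(-22517 + Q) = sqrt(-22517 - 8) = sqrt(-22525) = 5*I*sqrt(901)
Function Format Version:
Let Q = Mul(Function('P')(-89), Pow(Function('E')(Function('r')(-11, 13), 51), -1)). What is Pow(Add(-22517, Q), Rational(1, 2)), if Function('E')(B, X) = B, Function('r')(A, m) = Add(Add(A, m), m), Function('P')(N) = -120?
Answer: Mul(5, I, Pow(901, Rational(1, 2))) ≈ Mul(150.08, I)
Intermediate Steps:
Function('r')(A, m) = Add(A, Mul(2, m))
Q = -8 (Q = Mul(-120, Pow(Add(-11, Mul(2, 13)), -1)) = Mul(-120, Pow(Add(-11, 26), -1)) = Mul(-120, Pow(15, -1)) = Mul(-120, Rational(1, 15)) = -8)
Pow(Add(-22517, Q), Rational(1, 2)) = Pow(Add(-22517, -8), Rational(1, 2)) = Pow(-22525, Rational(1, 2)) = Mul(5, I, Pow(901, Rational(1, 2)))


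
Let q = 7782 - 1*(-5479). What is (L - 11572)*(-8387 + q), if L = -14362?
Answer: -126402316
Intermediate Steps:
q = 13261 (q = 7782 + 5479 = 13261)
(L - 11572)*(-8387 + q) = (-14362 - 11572)*(-8387 + 13261) = -25934*4874 = -126402316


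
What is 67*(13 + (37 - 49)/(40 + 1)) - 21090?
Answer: -829783/41 ≈ -20239.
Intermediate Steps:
67*(13 + (37 - 49)/(40 + 1)) - 21090 = 67*(13 - 12/41) - 21090 = 67*(521/41) - 21090 = 34907/41 - 21090 = -829783/41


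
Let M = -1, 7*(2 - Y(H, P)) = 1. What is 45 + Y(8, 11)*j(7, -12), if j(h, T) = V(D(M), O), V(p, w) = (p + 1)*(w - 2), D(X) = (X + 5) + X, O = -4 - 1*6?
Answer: -309/7 ≈ -44.143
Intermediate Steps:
O = -10 (O = -4 - 6 = -10)
Y(H, P) = 13/7 (Y(H, P) = 2 - ⅐*1 = 2 - ⅐ = 13/7)
D(X) = 5 + 2*X (D(X) = (5 + X) + X = 5 + 2*X)
V(p, w) = (1 + p)*(-2 + w)
j(h, T) = -48 (j(h, T) = -2 - 10 - 2*(5 + 2*(-1)) + (5 + 2*(-1))*(-10) = -2 - 10 - 2*(5 - 2) + (5 - 2)*(-10) = -2 - 10 - 2*3 + 3*(-10) = -2 - 10 - 6 - 30 = -48)
45 + Y(8, 11)*j(7, -12) = 45 + (13/7)*(-48) = 45 - 624/7 = -309/7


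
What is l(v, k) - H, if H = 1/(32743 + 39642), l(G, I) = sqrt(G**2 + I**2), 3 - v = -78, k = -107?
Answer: -1/72385 + sqrt(18010) ≈ 134.20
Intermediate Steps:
v = 81 (v = 3 - 1*(-78) = 3 + 78 = 81)
H = 1/72385 ≈ 1.3815e-5
l(v, k) - H = sqrt(81**2 + (-107)**2) - 1*1/72385 = sqrt(6561 + 11449) - 1/72385 = sqrt(18010) - 1/72385 = -1/72385 + sqrt(18010)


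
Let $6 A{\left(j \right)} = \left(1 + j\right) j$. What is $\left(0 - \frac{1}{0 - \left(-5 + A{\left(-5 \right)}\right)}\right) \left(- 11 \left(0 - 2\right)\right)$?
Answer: $- \frac{66}{5} \approx -13.2$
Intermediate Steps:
$A{\left(j \right)} = \frac{j \left(1 + j\right)}{6}$ ($A{\left(j \right)} = \frac{\left(1 + j\right) j}{6} = \frac{j \left(1 + j\right)}{6}$)
$\left(0 - \frac{1}{0 - \left(-5 + A{\left(-5 \right)}\right)}\right) \left(- 11 \left(0 - 2\right)\right) = \left(0 - \frac{1}{0 + \left(5 - \frac{1}{6} \left(-5\right) \left(1 - 5\right)\right)}\right) \left(- 11 \left(0 - 2\right)\right) = \left(0 - \frac{1}{0 + \left(5 - \frac{1}{6} \left(-5\right) \left(-4\right)\right)}\right) \left(\left(-11\right) \left(-2\right)\right) = \left(0 - \frac{1}{0 + \left(5 - \frac{10}{3}\right)}\right) 22 = \left(0 - \frac{1}{0 + \frac{5}{3}}\right) 22 = \left(0 - \frac{1}{\frac{5}{3}}\right) 22 = \left(0 - \frac{3}{5}\right) 22 = \left(- \frac{3}{5}\right) 22 = - \frac{66}{5}$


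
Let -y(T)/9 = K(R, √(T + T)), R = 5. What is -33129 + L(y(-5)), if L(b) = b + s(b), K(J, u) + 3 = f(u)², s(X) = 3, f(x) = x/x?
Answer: -33108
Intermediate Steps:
f(x) = 1
K(J, u) = -2 (K(J, u) = -3 + 1² = -3 + 1 = -2)
y(T) = 18 (y(T) = -9*(-2) = 18)
L(b) = 3 + b (L(b) = b + 3 = 3 + b)
-33129 + L(y(-5)) = -33129 + (3 + 18) = -33129 + 21 = -33108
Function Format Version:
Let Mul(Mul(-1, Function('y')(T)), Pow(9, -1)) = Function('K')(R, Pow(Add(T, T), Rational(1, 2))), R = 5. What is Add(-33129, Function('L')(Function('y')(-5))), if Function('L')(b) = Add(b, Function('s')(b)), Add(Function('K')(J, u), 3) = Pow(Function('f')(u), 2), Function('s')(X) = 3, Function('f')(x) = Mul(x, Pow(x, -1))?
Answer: -33108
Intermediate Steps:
Function('f')(x) = 1
Function('K')(J, u) = -2 (Function('K')(J, u) = Add(-3, Pow(1, 2)) = Add(-3, 1) = -2)
Function('y')(T) = 18 (Function('y')(T) = Mul(-9, -2) = 18)
Function('L')(b) = Add(3, b) (Function('L')(b) = Add(b, 3) = Add(3, b))
Add(-33129, Function('L')(Function('y')(-5))) = Add(-33129, Add(3, 18)) = Add(-33129, 21) = -33108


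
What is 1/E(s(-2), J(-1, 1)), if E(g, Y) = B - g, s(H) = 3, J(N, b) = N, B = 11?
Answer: ⅛ ≈ 0.12500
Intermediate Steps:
E(g, Y) = 11 - g
1/E(s(-2), J(-1, 1)) = 1/(11 - 1*3) = 1/(11 - 3) = 1/8 = ⅛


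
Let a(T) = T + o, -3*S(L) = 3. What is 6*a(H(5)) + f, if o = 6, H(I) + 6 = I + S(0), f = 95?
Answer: 119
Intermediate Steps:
S(L) = -1 (S(L) = -⅓*3 = -1)
H(I) = -7 + I (H(I) = -6 + (I - 1) = -6 + (-1 + I) = -7 + I)
a(T) = 6 + T (a(T) = T + 6 = 6 + T)
6*a(H(5)) + f = 6*(6 + (-7 + 5)) + 95 = 6*(6 - 2) + 95 = 6*4 + 95 = 24 + 95 = 119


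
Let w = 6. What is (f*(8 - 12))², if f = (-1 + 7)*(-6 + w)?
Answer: 0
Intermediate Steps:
f = 0 (f = (-1 + 7)*(-6 + 6) = 6*0 = 0)
(f*(8 - 12))² = (0*(8 - 12))² = (0*(-4))² = 0² = 0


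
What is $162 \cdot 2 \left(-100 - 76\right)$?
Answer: $-57024$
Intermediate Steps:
$162 \cdot 2 \left(-100 - 76\right) = 324 \left(-100 - 76\right) = 324 \left(-176\right) = -57024$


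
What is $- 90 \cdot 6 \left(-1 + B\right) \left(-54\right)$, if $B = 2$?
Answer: $29160$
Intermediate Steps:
$- 90 \cdot 6 \left(-1 + B\right) \left(-54\right) = - 90 \cdot 6 \left(-1 + 2\right) \left(-54\right) = - 90 \cdot 6 \cdot 1 \left(-54\right) = \left(-90\right) 6 \left(-54\right) = \left(-540\right) \left(-54\right) = 29160$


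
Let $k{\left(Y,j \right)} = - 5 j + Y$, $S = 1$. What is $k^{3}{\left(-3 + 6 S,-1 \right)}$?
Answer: $512$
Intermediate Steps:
$k{\left(Y,j \right)} = Y - 5 j$
$k^{3}{\left(-3 + 6 S,-1 \right)} = \left(\left(-3 + 6 \cdot 1\right) - -5\right)^{3} = \left(\left(-3 + 6\right) + 5\right)^{3} = \left(3 + 5\right)^{3} = 8^{3} = 512$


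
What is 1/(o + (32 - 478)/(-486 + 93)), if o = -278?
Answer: -393/108808 ≈ -0.0036119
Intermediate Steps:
1/(o + (32 - 478)/(-486 + 93)) = 1/(-278 + (32 - 478)/(-486 + 93)) = 1/(-278 - 446/(-393)) = 1/(-278 - 446*(-1/393)) = 1/(-278 + 446/393) = 1/(-108808/393) = -393/108808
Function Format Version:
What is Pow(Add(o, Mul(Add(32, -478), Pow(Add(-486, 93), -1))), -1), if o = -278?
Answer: Rational(-393, 108808) ≈ -0.0036119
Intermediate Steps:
Pow(Add(o, Mul(Add(32, -478), Pow(Add(-486, 93), -1))), -1) = Pow(Add(-278, Mul(Add(32, -478), Pow(Add(-486, 93), -1))), -1) = Pow(Add(-278, Mul(-446, Pow(-393, -1))), -1) = Pow(Add(-278, Mul(-446, Rational(-1, 393))), -1) = Pow(Add(-278, Rational(446, 393)), -1) = Pow(Rational(-108808, 393), -1) = Rational(-393, 108808)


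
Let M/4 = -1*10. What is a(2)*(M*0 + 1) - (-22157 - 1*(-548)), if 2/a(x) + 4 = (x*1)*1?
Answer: 21608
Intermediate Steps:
M = -40 (M = 4*(-1*10) = 4*(-10) = -40)
a(x) = 2/(-4 + x) (a(x) = 2/(-4 + (x*1)*1) = 2/(-4 + x*1) = 2/(-4 + x))
a(2)*(M*0 + 1) - (-22157 - 1*(-548)) = (2/(-4 + 2))*(-40*0 + 1) - (-22157 - 1*(-548)) = (2/(-2))*(0 + 1) - (-22157 + 548) = (2*(-1/2))*1 - 1*(-21609) = -1*1 + 21609 = -1 + 21609 = 21608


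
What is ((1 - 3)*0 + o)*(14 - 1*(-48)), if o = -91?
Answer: -5642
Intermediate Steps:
((1 - 3)*0 + o)*(14 - 1*(-48)) = ((1 - 3)*0 - 91)*(14 - 1*(-48)) = (-2*0 - 91)*(14 + 48) = (0 - 91)*62 = -91*62 = -5642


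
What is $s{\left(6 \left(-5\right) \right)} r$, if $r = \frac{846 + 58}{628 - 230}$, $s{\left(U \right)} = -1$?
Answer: $- \frac{452}{199} \approx -2.2714$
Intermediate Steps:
$r = \frac{452}{199}$ ($r = \frac{904}{398} = 904 \cdot \frac{1}{398} = \frac{452}{199} \approx 2.2714$)
$s{\left(6 \left(-5\right) \right)} r = \left(-1\right) \frac{452}{199} = - \frac{452}{199}$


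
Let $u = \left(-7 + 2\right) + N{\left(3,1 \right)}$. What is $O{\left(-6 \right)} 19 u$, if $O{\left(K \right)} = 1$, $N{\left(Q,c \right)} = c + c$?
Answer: $-57$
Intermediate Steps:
$N{\left(Q,c \right)} = 2 c$
$u = -3$ ($u = \left(-7 + 2\right) + 2 \cdot 1 = -5 + 2 = -3$)
$O{\left(-6 \right)} 19 u = 1 \cdot 19 \left(-3\right) = 19 \left(-3\right) = -57$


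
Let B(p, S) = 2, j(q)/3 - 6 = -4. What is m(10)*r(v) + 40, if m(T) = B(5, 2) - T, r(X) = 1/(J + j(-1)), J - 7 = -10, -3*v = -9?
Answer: 112/3 ≈ 37.333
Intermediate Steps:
v = 3 (v = -⅓*(-9) = 3)
j(q) = 6 (j(q) = 18 + 3*(-4) = 18 - 12 = 6)
J = -3 (J = 7 - 10 = -3)
r(X) = ⅓ (r(X) = 1/(-3 + 6) = 1/3 = ⅓)
m(T) = 2 - T
m(10)*r(v) + 40 = (2 - 1*10)*(⅓) + 40 = (2 - 10)*(⅓) + 40 = -8*⅓ + 40 = -8/3 + 40 = 112/3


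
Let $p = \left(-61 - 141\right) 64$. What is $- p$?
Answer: $12928$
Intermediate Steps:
$p = -12928$ ($p = \left(-202\right) 64 = -12928$)
$- p = \left(-1\right) \left(-12928\right) = 12928$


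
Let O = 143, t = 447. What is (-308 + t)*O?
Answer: 19877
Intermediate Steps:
(-308 + t)*O = (-308 + 447)*143 = 139*143 = 19877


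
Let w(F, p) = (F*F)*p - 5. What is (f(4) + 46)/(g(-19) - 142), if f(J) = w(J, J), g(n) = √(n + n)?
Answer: -355/481 - 5*I*√38/962 ≈ -0.73805 - 0.03204*I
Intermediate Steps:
g(n) = √2*√n (g(n) = √(2*n) = √2*√n)
w(F, p) = -5 + p*F² (w(F, p) = F²*p - 5 = p*F² - 5 = -5 + p*F²)
f(J) = -5 + J³ (f(J) = -5 + J*J² = -5 + J³)
(f(4) + 46)/(g(-19) - 142) = ((-5 + 4³) + 46)/(√2*√(-19) - 142) = ((-5 + 64) + 46)/(√2*(I*√19) - 142) = (59 + 46)/(I*√38 - 142) = 105/(-142 + I*√38)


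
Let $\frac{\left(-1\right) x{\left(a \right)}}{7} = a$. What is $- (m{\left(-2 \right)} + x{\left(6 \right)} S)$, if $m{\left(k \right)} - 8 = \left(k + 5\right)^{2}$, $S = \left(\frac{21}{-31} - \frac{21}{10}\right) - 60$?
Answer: $- \frac{411316}{155} \approx -2653.7$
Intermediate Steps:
$x{\left(a \right)} = - 7 a$
$S = - \frac{19461}{310}$ ($S = \left(21 \left(- \frac{1}{31}\right) - \frac{21}{10}\right) - 60 = \left(- \frac{21}{31} - \frac{21}{10}\right) - 60 = - \frac{861}{310} - 60 = - \frac{19461}{310} \approx -62.777$)
$m{\left(k \right)} = 8 + \left(5 + k\right)^{2}$ ($m{\left(k \right)} = 8 + \left(k + 5\right)^{2} = 8 + \left(5 + k\right)^{2}$)
$- (m{\left(-2 \right)} + x{\left(6 \right)} S) = - (\left(8 + \left(5 - 2\right)^{2}\right) + \left(-7\right) 6 \left(- \frac{19461}{310}\right)) = - (\left(8 + 3^{2}\right) - - \frac{408681}{155}) = - (\left(8 + 9\right) + \frac{408681}{155}) = - (17 + \frac{408681}{155}) = \left(-1\right) \frac{411316}{155} = - \frac{411316}{155}$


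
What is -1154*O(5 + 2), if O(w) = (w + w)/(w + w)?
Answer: -1154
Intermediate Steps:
O(w) = 1 (O(w) = (2*w)/((2*w)) = (2*w)*(1/(2*w)) = 1)
-1154*O(5 + 2) = -1154*1 = -1154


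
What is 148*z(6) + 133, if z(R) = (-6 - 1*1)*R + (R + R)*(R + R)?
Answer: 15229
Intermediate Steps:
z(R) = -7*R + 4*R**2 (z(R) = (-6 - 1)*R + (2*R)*(2*R) = -7*R + 4*R**2)
148*z(6) + 133 = 148*(6*(-7 + 4*6)) + 133 = 148*(6*(-7 + 24)) + 133 = 148*(6*17) + 133 = 148*102 + 133 = 15096 + 133 = 15229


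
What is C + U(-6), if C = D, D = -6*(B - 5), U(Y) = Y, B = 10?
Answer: -36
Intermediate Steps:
D = -30 (D = -6*(10 - 5) = -6*5 = -30)
C = -30
C + U(-6) = -30 - 6 = -36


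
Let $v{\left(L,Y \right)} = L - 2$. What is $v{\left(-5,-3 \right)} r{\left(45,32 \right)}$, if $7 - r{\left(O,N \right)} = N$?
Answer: $175$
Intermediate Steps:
$v{\left(L,Y \right)} = -2 + L$ ($v{\left(L,Y \right)} = L - 2 = -2 + L$)
$r{\left(O,N \right)} = 7 - N$
$v{\left(-5,-3 \right)} r{\left(45,32 \right)} = \left(-2 - 5\right) \left(7 - 32\right) = - 7 \left(7 - 32\right) = \left(-7\right) \left(-25\right) = 175$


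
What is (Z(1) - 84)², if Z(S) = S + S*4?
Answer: 6241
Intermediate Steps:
Z(S) = 5*S (Z(S) = S + 4*S = 5*S)
(Z(1) - 84)² = (5*1 - 84)² = (5 - 84)² = (-79)² = 6241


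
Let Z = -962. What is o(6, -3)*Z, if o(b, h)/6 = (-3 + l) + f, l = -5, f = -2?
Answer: 57720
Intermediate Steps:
o(b, h) = -60 (o(b, h) = 6*((-3 - 5) - 2) = 6*(-8 - 2) = 6*(-10) = -60)
o(6, -3)*Z = -60*(-962) = 57720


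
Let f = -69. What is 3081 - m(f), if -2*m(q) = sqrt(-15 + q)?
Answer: 3081 + I*sqrt(21) ≈ 3081.0 + 4.5826*I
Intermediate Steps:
m(q) = -sqrt(-15 + q)/2
3081 - m(f) = 3081 - (-1)*sqrt(-15 - 69)/2 = 3081 - (-1)*sqrt(-84)/2 = 3081 - (-1)*2*I*sqrt(21)/2 = 3081 - (-1)*I*sqrt(21) = 3081 + I*sqrt(21)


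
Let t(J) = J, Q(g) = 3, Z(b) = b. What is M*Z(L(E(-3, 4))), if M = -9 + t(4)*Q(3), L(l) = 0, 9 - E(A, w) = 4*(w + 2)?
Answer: 0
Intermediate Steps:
E(A, w) = 1 - 4*w (E(A, w) = 9 - 4*(w + 2) = 9 - 4*(2 + w) = 9 - (8 + 4*w) = 9 + (-8 - 4*w) = 1 - 4*w)
M = 3 (M = -9 + 4*3 = -9 + 12 = 3)
M*Z(L(E(-3, 4))) = 3*0 = 0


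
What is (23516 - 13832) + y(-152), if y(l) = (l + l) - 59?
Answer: 9321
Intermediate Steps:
y(l) = -59 + 2*l (y(l) = 2*l - 59 = -59 + 2*l)
(23516 - 13832) + y(-152) = (23516 - 13832) + (-59 + 2*(-152)) = 9684 + (-59 - 304) = 9684 - 363 = 9321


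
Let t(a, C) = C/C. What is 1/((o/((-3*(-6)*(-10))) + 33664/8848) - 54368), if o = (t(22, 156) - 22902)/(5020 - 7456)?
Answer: -34639920/1883173185179 ≈ -1.8394e-5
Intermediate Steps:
t(a, C) = 1
o = 22901/2436 (o = (1 - 22902)/(5020 - 7456) = -22901/(-2436) = -22901*(-1/2436) = 22901/2436 ≈ 9.4011)
1/((o/((-3*(-6)*(-10))) + 33664/8848) - 54368) = 1/((22901/(2436*((-3*(-6)*(-10)))) + 33664/8848) - 54368) = 1/((22901/(2436*((18*(-10)))) + 33664*(1/8848)) - 54368) = 1/(((22901/2436)/(-180) + 2104/553) - 54368) = 1/(((22901/2436)*(-1/180) + 2104/553) - 54368) = 1/((-22901/438480 + 2104/553) - 54368) = 1/(129985381/34639920 - 54368) = 1/(-1883173185179/34639920) = -34639920/1883173185179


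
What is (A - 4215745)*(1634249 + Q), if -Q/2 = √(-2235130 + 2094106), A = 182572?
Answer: -6591208942077 + 32265384*I*√8814 ≈ -6.5912e+12 + 3.0292e+9*I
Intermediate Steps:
Q = -8*I*√8814 (Q = -2*√(-2235130 + 2094106) = -8*I*√8814 ≈ -751.06*I)
(A - 4215745)*(1634249 + Q) = (182572 - 4215745)*(1634249 - 8*I*√8814) = -4033173*(1634249 - 8*I*√8814) = -6591208942077 + 32265384*I*√8814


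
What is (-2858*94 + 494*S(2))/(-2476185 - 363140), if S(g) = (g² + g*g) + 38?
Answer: 245928/2839325 ≈ 0.086615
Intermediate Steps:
S(g) = 38 + 2*g² (S(g) = (g² + g²) + 38 = 2*g² + 38 = 38 + 2*g²)
(-2858*94 + 494*S(2))/(-2476185 - 363140) = (-2858*94 + 494*(38 + 2*2²))/(-2476185 - 363140) = (-268652 + 494*(38 + 2*4))/(-2839325) = (-268652 + 494*(38 + 8))*(-1/2839325) = (-268652 + 494*46)*(-1/2839325) = (-268652 + 22724)*(-1/2839325) = -245928*(-1/2839325) = 245928/2839325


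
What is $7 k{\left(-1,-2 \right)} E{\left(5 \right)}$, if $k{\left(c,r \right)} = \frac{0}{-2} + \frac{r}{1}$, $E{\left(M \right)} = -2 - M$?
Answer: $98$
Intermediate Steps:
$k{\left(c,r \right)} = r$ ($k{\left(c,r \right)} = 0 \left(- \frac{1}{2}\right) + r 1 = 0 + r = r$)
$7 k{\left(-1,-2 \right)} E{\left(5 \right)} = 7 \left(-2\right) \left(-2 - 5\right) = - 14 \left(-2 - 5\right) = \left(-14\right) \left(-7\right) = 98$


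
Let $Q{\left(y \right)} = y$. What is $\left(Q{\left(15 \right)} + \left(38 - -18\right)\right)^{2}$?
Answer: $5041$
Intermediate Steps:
$\left(Q{\left(15 \right)} + \left(38 - -18\right)\right)^{2} = \left(15 + \left(38 - -18\right)\right)^{2} = \left(15 + \left(38 + 18\right)\right)^{2} = \left(15 + 56\right)^{2} = 71^{2} = 5041$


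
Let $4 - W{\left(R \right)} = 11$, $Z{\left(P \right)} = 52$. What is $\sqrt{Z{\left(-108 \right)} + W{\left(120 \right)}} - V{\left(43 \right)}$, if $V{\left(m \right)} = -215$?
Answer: $215 + 3 \sqrt{5} \approx 221.71$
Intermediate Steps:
$W{\left(R \right)} = -7$ ($W{\left(R \right)} = 4 - 11 = -7$)
$\sqrt{Z{\left(-108 \right)} + W{\left(120 \right)}} - V{\left(43 \right)} = \sqrt{52 - 7} - -215 = \sqrt{45} + 215 = 3 \sqrt{5} + 215 = 215 + 3 \sqrt{5}$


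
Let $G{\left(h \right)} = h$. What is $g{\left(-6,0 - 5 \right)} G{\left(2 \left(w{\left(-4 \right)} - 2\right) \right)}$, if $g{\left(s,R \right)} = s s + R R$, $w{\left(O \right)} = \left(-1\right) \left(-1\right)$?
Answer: $-122$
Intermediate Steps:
$w{\left(O \right)} = 1$
$g{\left(s,R \right)} = R^{2} + s^{2}$ ($g{\left(s,R \right)} = s^{2} + R^{2} = R^{2} + s^{2}$)
$g{\left(-6,0 - 5 \right)} G{\left(2 \left(w{\left(-4 \right)} - 2\right) \right)} = \left(\left(0 - 5\right)^{2} + \left(-6\right)^{2}\right) 2 \left(1 - 2\right) = \left(\left(0 - 5\right)^{2} + 36\right) 2 \left(-1\right) = \left(\left(-5\right)^{2} + 36\right) \left(-2\right) = \left(25 + 36\right) \left(-2\right) = 61 \left(-2\right) = -122$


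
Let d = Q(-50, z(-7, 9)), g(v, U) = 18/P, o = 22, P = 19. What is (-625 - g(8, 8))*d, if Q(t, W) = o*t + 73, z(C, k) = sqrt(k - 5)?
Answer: 12214111/19 ≈ 6.4285e+5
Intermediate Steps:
z(C, k) = sqrt(-5 + k)
Q(t, W) = 73 + 22*t (Q(t, W) = 22*t + 73 = 73 + 22*t)
g(v, U) = 18/19
d = -1027 (d = 73 + 22*(-50) = 73 - 1100 = -1027)
(-625 - g(8, 8))*d = (-625 - 1*18/19)*(-1027) = (-625 - 18/19)*(-1027) = -11893/19*(-1027) = 12214111/19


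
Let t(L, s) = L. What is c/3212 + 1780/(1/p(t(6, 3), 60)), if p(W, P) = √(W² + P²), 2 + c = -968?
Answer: -485/1606 + 10680*√101 ≈ 1.0733e+5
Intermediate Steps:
c = -970 (c = -2 - 968 = -970)
p(W, P) = √(P² + W²)
c/3212 + 1780/(1/p(t(6, 3), 60)) = -970/3212 + 1780/(1/(√(60² + 6²))) = -970*1/3212 + 1780/(1/(√(3600 + 36))) = -485/1606 + 1780/(1/(√3636)) = -485/1606 + 1780/(1/(6*√101)) = -485/1606 + 1780/((√101/606)) = -485/1606 + 1780*(6*√101) = -485/1606 + 10680*√101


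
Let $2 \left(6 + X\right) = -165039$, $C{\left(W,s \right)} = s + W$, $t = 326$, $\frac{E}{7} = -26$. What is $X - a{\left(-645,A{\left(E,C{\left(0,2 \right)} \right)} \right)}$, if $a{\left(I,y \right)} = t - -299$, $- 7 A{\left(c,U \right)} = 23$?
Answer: $- \frac{166301}{2} \approx -83151.0$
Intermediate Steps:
$E = -182$ ($E = 7 \left(-26\right) = -182$)
$C{\left(W,s \right)} = W + s$
$X = - \frac{165051}{2}$ ($X = -6 + \frac{1}{2} \left(-165039\right) = -6 - \frac{165039}{2} = - \frac{165051}{2} \approx -82526.0$)
$A{\left(c,U \right)} = - \frac{23}{7}$ ($A{\left(c,U \right)} = \left(- \frac{1}{7}\right) 23 = - \frac{23}{7}$)
$a{\left(I,y \right)} = 625$ ($a{\left(I,y \right)} = 326 - -299 = 326 + 299 = 625$)
$X - a{\left(-645,A{\left(E,C{\left(0,2 \right)} \right)} \right)} = - \frac{165051}{2} - 625 = - \frac{166301}{2}$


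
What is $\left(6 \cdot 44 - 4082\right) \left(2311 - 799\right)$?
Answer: $-5772816$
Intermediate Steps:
$\left(6 \cdot 44 - 4082\right) \left(2311 - 799\right) = \left(264 - 4082\right) 1512 = \left(-3818\right) 1512 = -5772816$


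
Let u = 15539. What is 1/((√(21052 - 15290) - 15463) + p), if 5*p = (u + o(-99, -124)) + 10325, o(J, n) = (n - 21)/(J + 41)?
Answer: -1028970/10587216409 - 100*√5762/10587216409 ≈ -9.7907e-5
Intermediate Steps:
o(J, n) = (-21 + n)/(41 + J)
p = 51733/10 (p = ((15539 + (-21 - 124)/(41 - 99)) + 10325)/5 = ((15539 - 145/(-58)) + 10325)/5 = ((15539 - 1/58*(-145)) + 10325)/5 = ((15539 + 5/2) + 10325)/5 = (31083/2 + 10325)/5 = (⅕)*(51733/2) = 51733/10 ≈ 5173.3)
1/((√(21052 - 15290) - 15463) + p) = 1/((√(21052 - 15290) - 15463) + 51733/10) = 1/((√5762 - 15463) + 51733/10) = 1/((-15463 + √5762) + 51733/10) = 1/(-102897/10 + √5762)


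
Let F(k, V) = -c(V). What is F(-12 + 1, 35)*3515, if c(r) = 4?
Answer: -14060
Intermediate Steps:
F(k, V) = -4 (F(k, V) = -1*4 = -4)
F(-12 + 1, 35)*3515 = -4*3515 = -14060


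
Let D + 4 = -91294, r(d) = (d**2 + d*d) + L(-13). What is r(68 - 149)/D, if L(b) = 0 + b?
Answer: -13109/91298 ≈ -0.14358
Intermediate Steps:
L(b) = b
r(d) = -13 + 2*d**2 (r(d) = (d**2 + d*d) - 13 = (d**2 + d**2) - 13 = 2*d**2 - 13 = -13 + 2*d**2)
D = -91298 (D = -4 - 91294 = -91298)
r(68 - 149)/D = (-13 + 2*(68 - 149)**2)/(-91298) = (-13 + 2*(-81)**2)*(-1/91298) = (-13 + 2*6561)*(-1/91298) = (-13 + 13122)*(-1/91298) = 13109*(-1/91298) = -13109/91298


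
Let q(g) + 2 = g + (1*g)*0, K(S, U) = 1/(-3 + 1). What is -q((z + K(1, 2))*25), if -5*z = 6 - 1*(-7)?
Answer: 159/2 ≈ 79.500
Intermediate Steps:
K(S, U) = -½ (K(S, U) = 1/(-2) = -½)
z = -13/5 (z = -(6 - 1*(-7))/5 = -(6 + 7)/5 = -⅕*13 = -13/5 ≈ -2.6000)
q(g) = -2 + g (q(g) = -2 + (g + (1*g)*0) = -2 + (g + g*0) = -2 + (g + 0) = -2 + g)
-q((z + K(1, 2))*25) = -(-2 + (-13/5 - ½)*25) = -(-2 - 31/10*25) = -(-2 - 155/2) = -1*(-159/2) = 159/2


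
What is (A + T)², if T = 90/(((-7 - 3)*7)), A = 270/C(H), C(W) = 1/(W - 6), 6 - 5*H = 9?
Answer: 155825289/49 ≈ 3.1801e+6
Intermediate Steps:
H = -⅗ (H = 6/5 - ⅕*9 = 6/5 - 9/5 = -⅗ ≈ -0.60000)
C(W) = 1/(-6 + W)
A = -1782 (A = 270/(1/(-6 - ⅗)) = 270/(1/(-33/5)) = 270/(-5/33) = 270*(-33/5) = -1782)
T = -9/7 (T = 90/((-10*7)) = 90/(-70) = 90*(-1/70) = -9/7 ≈ -1.2857)
(A + T)² = (-1782 - 9/7)² = (-12483/7)² = 155825289/49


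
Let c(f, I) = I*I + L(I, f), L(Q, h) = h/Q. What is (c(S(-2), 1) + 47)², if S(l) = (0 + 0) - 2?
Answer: 2116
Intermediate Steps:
S(l) = -2 (S(l) = 0 - 2 = -2)
c(f, I) = I² + f/I (c(f, I) = I*I + f/I = I² + f/I)
(c(S(-2), 1) + 47)² = ((-2 + 1³)/1 + 47)² = (1*(-2 + 1) + 47)² = (1*(-1) + 47)² = (-1 + 47)² = 46² = 2116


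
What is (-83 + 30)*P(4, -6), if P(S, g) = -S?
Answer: 212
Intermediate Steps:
(-83 + 30)*P(4, -6) = (-83 + 30)*(-1*4) = -53*(-4) = 212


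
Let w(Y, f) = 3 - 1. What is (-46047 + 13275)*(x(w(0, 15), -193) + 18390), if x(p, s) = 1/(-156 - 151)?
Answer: -185021830788/307 ≈ -6.0268e+8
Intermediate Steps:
w(Y, f) = 2
x(p, s) = -1/307 (x(p, s) = 1/(-307) = -1/307)
(-46047 + 13275)*(x(w(0, 15), -193) + 18390) = (-46047 + 13275)*(-1/307 + 18390) = -32772*5645729/307 = -185021830788/307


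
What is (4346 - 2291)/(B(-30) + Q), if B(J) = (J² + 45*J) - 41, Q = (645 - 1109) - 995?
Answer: -137/130 ≈ -1.0538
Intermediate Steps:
Q = -1459 (Q = -464 - 995 = -1459)
B(J) = -41 + J² + 45*J
(4346 - 2291)/(B(-30) + Q) = (4346 - 2291)/((-41 + (-30)² + 45*(-30)) - 1459) = 2055/((-41 + 900 - 1350) - 1459) = 2055/(-491 - 1459) = 2055/(-1950) = 2055*(-1/1950) = -137/130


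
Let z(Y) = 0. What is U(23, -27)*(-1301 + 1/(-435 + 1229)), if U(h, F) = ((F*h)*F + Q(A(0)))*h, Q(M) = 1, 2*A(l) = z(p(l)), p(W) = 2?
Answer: -199194106176/397 ≈ -5.0175e+8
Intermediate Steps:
A(l) = 0 (A(l) = (1/2)*0 = 0)
U(h, F) = h*(1 + h*F**2) (U(h, F) = ((F*h)*F + 1)*h = (h*F**2 + 1)*h = (1 + h*F**2)*h = h*(1 + h*F**2))
U(23, -27)*(-1301 + 1/(-435 + 1229)) = (23*(1 + 23*(-27)**2))*(-1301 + 1/(-435 + 1229)) = (23*(1 + 23*729))*(-1301 + 1/794) = (23*(1 + 16767))*(-1301 + 1/794) = (23*16768)*(-1032993/794) = 385664*(-1032993/794) = -199194106176/397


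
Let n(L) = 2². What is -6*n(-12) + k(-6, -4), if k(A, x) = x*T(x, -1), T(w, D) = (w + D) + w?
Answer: 12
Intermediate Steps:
T(w, D) = D + 2*w (T(w, D) = (D + w) + w = D + 2*w)
n(L) = 4
k(A, x) = x*(-1 + 2*x)
-6*n(-12) + k(-6, -4) = -6*4 - 4*(-1 + 2*(-4)) = -24 - 4*(-1 - 8) = -24 - 4*(-9) = -24 + 36 = 12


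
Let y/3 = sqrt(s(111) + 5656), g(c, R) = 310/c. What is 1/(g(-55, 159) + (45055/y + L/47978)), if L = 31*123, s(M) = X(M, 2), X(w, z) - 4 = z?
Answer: 264665624882274/1895843995226124871 + 126333240233970*sqrt(5662)/1895843995226124871 ≈ 0.0051538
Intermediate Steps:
X(w, z) = 4 + z
s(M) = 6 (s(M) = 4 + 2 = 6)
L = 3813
y = 3*sqrt(5662) (y = 3*sqrt(6 + 5656) = 3*sqrt(5662) ≈ 225.74)
1/(g(-55, 159) + (45055/y + L/47978)) = 1/(310/(-55) + (45055/((3*sqrt(5662))) + 3813/47978)) = 1/(310*(-1/55) + (45055*(sqrt(5662)/16986) + 3813*(1/47978))) = 1/(-62/11 + (45055*sqrt(5662)/16986 + 3813/47978)) = 1/(-62/11 + (3813/47978 + 45055*sqrt(5662)/16986)) = 1/(-2932693/527758 + 45055*sqrt(5662)/16986)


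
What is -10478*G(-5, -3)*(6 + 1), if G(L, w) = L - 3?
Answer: 586768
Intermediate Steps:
G(L, w) = -3 + L
-10478*G(-5, -3)*(6 + 1) = -10478*(-3 - 5)*(6 + 1) = -(-83824)*7 = -10478*(-56) = 586768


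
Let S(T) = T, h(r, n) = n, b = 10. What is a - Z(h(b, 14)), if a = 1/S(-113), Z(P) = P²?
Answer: -22149/113 ≈ -196.01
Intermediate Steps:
a = -1/113 (a = 1/(-113) = -1/113 ≈ -0.0088496)
a - Z(h(b, 14)) = -1/113 - 1*14² = -1/113 - 1*196 = -1/113 - 196 = -22149/113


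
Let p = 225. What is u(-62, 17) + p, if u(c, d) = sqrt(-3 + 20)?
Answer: 225 + sqrt(17) ≈ 229.12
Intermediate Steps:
u(c, d) = sqrt(17)
u(-62, 17) + p = sqrt(17) + 225 = 225 + sqrt(17)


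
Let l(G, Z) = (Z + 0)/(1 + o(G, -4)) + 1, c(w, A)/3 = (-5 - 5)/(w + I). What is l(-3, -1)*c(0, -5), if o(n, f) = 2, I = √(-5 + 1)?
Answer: 10*I ≈ 10.0*I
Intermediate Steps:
I = 2*I (I = √(-4) = 2*I ≈ 2.0*I)
c(w, A) = -30/(w + 2*I) (c(w, A) = 3*((-5 - 5)/(w + 2*I)) = 3*(-10/(w + 2*I)) = -30/(w + 2*I))
l(G, Z) = 1 + Z/3 (l(G, Z) = (Z + 0)/(1 + 2) + 1 = Z/3 + 1 = 1 + Z/3)
l(-3, -1)*c(0, -5) = (1 + (⅓)*(-1))*(-30*(-I/2)) = (1 - ⅓)*(-30*(-I/2)) = 2*(-(-15)*I)/3 = 2*(15*I)/3 = 10*I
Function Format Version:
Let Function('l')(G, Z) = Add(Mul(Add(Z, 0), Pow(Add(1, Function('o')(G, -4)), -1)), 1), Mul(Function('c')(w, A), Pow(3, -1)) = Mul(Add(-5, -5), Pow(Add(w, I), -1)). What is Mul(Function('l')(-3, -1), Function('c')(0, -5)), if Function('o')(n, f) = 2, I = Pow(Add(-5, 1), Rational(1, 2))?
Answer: Mul(10, I) ≈ Mul(10.000, I)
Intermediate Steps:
I = Mul(2, I) (I = Pow(-4, Rational(1, 2)) = Mul(2, I) ≈ Mul(2.0000, I))
Function('c')(w, A) = Mul(-30, Pow(Add(w, Mul(2, I)), -1)) (Function('c')(w, A) = Mul(3, Mul(Add(-5, -5), Pow(Add(w, Mul(2, I)), -1))) = Mul(3, Mul(-10, Pow(Add(w, Mul(2, I)), -1))) = Mul(-30, Pow(Add(w, Mul(2, I)), -1)))
Function('l')(G, Z) = Add(1, Mul(Rational(1, 3), Z)) (Function('l')(G, Z) = Add(Mul(Add(Z, 0), Pow(Add(1, 2), -1)), 1) = Add(Mul(Z, Pow(3, -1)), 1) = Add(Mul(Z, Rational(1, 3)), 1) = Add(Mul(Rational(1, 3), Z), 1) = Add(1, Mul(Rational(1, 3), Z)))
Mul(Function('l')(-3, -1), Function('c')(0, -5)) = Mul(Add(1, Mul(Rational(1, 3), -1)), Mul(-30, Pow(Add(0, Mul(2, I)), -1))) = Mul(Add(1, Rational(-1, 3)), Mul(-30, Pow(Mul(2, I), -1))) = Mul(Rational(2, 3), Mul(-30, Mul(Rational(-1, 2), I))) = Mul(Rational(2, 3), Mul(15, I)) = Mul(10, I)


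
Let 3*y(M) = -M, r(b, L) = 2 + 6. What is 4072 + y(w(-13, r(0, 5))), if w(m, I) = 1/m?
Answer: 158809/39 ≈ 4072.0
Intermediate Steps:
r(b, L) = 8
y(M) = -M/3 (y(M) = (-M)/3 = -M/3)
4072 + y(w(-13, r(0, 5))) = 4072 - 1/3/(-13) = 4072 - 1/3*(-1/13) = 4072 + 1/39 = 158809/39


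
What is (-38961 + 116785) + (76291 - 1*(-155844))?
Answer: 309959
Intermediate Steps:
(-38961 + 116785) + (76291 - 1*(-155844)) = 77824 + (76291 + 155844) = 77824 + 232135 = 309959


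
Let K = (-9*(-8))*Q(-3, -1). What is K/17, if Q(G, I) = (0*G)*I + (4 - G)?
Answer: 504/17 ≈ 29.647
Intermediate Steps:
Q(G, I) = 4 - G (Q(G, I) = 0*I + (4 - G) = 0 + (4 - G) = 4 - G)
K = 504 (K = (-9*(-8))*(4 - 1*(-3)) = 72*(4 + 3) = 72*7 = 504)
K/17 = 504/17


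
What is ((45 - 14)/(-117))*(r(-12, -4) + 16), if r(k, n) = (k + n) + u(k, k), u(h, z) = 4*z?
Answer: 496/39 ≈ 12.718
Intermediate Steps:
r(k, n) = n + 5*k (r(k, n) = (k + n) + 4*k = n + 5*k)
((45 - 14)/(-117))*(r(-12, -4) + 16) = ((45 - 14)/(-117))*((-4 + 5*(-12)) + 16) = (31*(-1/117))*((-4 - 60) + 16) = -31*(-64 + 16)/117 = -31/117*(-48) = 496/39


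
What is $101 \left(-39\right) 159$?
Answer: $-626301$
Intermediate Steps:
$101 \left(-39\right) 159 = \left(-3939\right) 159 = -626301$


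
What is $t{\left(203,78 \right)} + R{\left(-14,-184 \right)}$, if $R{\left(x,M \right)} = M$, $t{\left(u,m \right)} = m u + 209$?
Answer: $15859$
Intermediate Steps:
$t{\left(u,m \right)} = 209 + m u$
$t{\left(203,78 \right)} + R{\left(-14,-184 \right)} = \left(209 + 78 \cdot 203\right) - 184 = \left(209 + 15834\right) - 184 = 16043 - 184 = 15859$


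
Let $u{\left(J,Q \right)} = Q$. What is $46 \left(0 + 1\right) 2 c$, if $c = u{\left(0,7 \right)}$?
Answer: $644$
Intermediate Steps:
$c = 7$
$46 \left(0 + 1\right) 2 c = 46 \left(0 + 1\right) 2 \cdot 7 = 46 \cdot 1 \cdot 2 \cdot 7 = 46 \cdot 2 \cdot 7 = 92 \cdot 7 = 644$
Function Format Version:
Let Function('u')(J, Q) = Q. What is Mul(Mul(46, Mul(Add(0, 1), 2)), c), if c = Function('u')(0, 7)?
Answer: 644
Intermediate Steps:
c = 7
Mul(Mul(46, Mul(Add(0, 1), 2)), c) = Mul(Mul(46, Mul(Add(0, 1), 2)), 7) = Mul(Mul(46, Mul(1, 2)), 7) = Mul(Mul(46, 2), 7) = Mul(92, 7) = 644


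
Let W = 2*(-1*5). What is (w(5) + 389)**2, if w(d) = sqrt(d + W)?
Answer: (389 + I*sqrt(5))**2 ≈ 1.5132e+5 + 1740.0*I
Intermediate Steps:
W = -10 (W = 2*(-5) = -10)
w(d) = sqrt(-10 + d) (w(d) = sqrt(d - 10) = sqrt(-10 + d))
(w(5) + 389)**2 = (sqrt(-10 + 5) + 389)**2 = (sqrt(-5) + 389)**2 = (I*sqrt(5) + 389)**2 = (389 + I*sqrt(5))**2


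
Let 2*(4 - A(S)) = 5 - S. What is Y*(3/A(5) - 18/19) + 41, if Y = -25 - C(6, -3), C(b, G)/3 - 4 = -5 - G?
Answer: 3581/76 ≈ 47.118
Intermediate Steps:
A(S) = 3/2 + S/2 (A(S) = 4 - (5 - S)/2 = 4 + (-5/2 + S/2) = 3/2 + S/2)
C(b, G) = -3 - 3*G (C(b, G) = 12 + 3*(-5 - G) = 12 + (-15 - 3*G) = -3 - 3*G)
Y = -31 (Y = -25 - (-3 - 3*(-3)) = -25 - (-3 + 9) = -25 - 1*6 = -25 - 6 = -31)
Y*(3/A(5) - 18/19) + 41 = -31*(3/(3/2 + (½)*5) - 18/19) + 41 = -31*(3/(3/2 + 5/2) - 18*1/19) + 41 = -31*(3/4 - 18/19) + 41 = -31*(3*(¼) - 18/19) + 41 = -31*(¾ - 18/19) + 41 = -31*(-15/76) + 41 = 465/76 + 41 = 3581/76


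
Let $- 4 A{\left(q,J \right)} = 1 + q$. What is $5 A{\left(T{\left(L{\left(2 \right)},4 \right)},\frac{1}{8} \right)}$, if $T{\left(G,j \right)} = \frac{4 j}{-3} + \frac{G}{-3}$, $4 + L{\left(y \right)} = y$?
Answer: $\frac{55}{12} \approx 4.5833$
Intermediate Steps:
$L{\left(y \right)} = -4 + y$
$T{\left(G,j \right)} = - \frac{4 j}{3} - \frac{G}{3}$ ($T{\left(G,j \right)} = 4 j \left(- \frac{1}{3}\right) + G \left(- \frac{1}{3}\right) = - \frac{4 j}{3} - \frac{G}{3}$)
$A{\left(q,J \right)} = - \frac{1}{4} - \frac{q}{4}$ ($A{\left(q,J \right)} = - \frac{1 + q}{4} = - \frac{1}{4} - \frac{q}{4}$)
$5 A{\left(T{\left(L{\left(2 \right)},4 \right)},\frac{1}{8} \right)} = 5 \left(- \frac{1}{4} - \frac{\left(- \frac{4}{3}\right) 4 - \frac{-4 + 2}{3}}{4}\right) = 5 \left(- \frac{1}{4} - \frac{- \frac{16}{3} - - \frac{2}{3}}{4}\right) = 5 \left(- \frac{1}{4} - \frac{- \frac{16}{3} + \frac{2}{3}}{4}\right) = 5 \left(- \frac{1}{4} - - \frac{7}{6}\right) = 5 \left(- \frac{1}{4} + \frac{7}{6}\right) = 5 \cdot \frac{11}{12} = \frac{55}{12}$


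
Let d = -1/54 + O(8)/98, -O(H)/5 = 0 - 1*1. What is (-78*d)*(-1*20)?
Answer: 22360/441 ≈ 50.703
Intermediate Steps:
O(H) = 5 (O(H) = -5*(0 - 1*1) = -5*(0 - 1) = -5*(-1) = 5)
d = 43/1323 (d = -1/54 + 5/98 = 43/1323 ≈ 0.032502)
(-78*d)*(-1*20) = (-78*43/1323)*(-1*20) = -1118/441*(-20) = 22360/441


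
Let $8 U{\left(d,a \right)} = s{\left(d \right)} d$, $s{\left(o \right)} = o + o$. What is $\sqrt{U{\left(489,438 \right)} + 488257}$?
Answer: $\frac{\sqrt{2192149}}{2} \approx 740.29$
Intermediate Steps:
$s{\left(o \right)} = 2 o$
$U{\left(d,a \right)} = \frac{d^{2}}{4}$ ($U{\left(d,a \right)} = \frac{2 d d}{8} = \frac{2 d^{2}}{8} = \frac{d^{2}}{4}$)
$\sqrt{U{\left(489,438 \right)} + 488257} = \sqrt{\frac{489^{2}}{4} + 488257} = \sqrt{\frac{1}{4} \cdot 239121 + 488257} = \sqrt{\frac{239121}{4} + 488257} = \sqrt{\frac{2192149}{4}} = \frac{\sqrt{2192149}}{2}$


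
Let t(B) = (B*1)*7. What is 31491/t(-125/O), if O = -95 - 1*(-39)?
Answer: 251928/125 ≈ 2015.4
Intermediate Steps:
O = -56 (O = -95 + 39 = -56)
t(B) = 7*B (t(B) = B*7 = 7*B)
31491/t(-125/O) = 31491/((7*(-125/(-56)))) = 31491/((7*(-125*(-1/56)))) = 31491/((7*(125/56))) = 31491/(125/8) = 31491*(8/125) = 251928/125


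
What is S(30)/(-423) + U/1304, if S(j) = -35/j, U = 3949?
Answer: 5015845/1654776 ≈ 3.0311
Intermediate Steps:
S(30)/(-423) + U/1304 = -35/30/(-423) + 3949/1304 = -35*1/30*(-1/423) + 3949*(1/1304) = -7/6*(-1/423) + 3949/1304 = 7/2538 + 3949/1304 = 5015845/1654776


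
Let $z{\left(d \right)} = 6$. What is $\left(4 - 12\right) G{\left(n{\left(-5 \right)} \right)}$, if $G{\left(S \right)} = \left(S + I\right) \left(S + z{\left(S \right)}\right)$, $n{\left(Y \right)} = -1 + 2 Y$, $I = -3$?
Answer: $-560$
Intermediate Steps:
$G{\left(S \right)} = \left(-3 + S\right) \left(6 + S\right)$ ($G{\left(S \right)} = \left(S - 3\right) \left(S + 6\right) = \left(-3 + S\right) \left(6 + S\right)$)
$\left(4 - 12\right) G{\left(n{\left(-5 \right)} \right)} = \left(4 - 12\right) \left(-18 + \left(-1 + 2 \left(-5\right)\right)^{2} + 3 \left(-1 + 2 \left(-5\right)\right)\right) = - 8 \left(-18 + \left(-1 - 10\right)^{2} + 3 \left(-1 - 10\right)\right) = - 8 \left(-18 + \left(-11\right)^{2} + 3 \left(-11\right)\right) = - 8 \left(-18 + 121 - 33\right) = \left(-8\right) 70 = -560$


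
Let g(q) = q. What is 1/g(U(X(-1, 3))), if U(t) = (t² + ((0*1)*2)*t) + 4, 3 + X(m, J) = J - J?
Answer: 1/13 ≈ 0.076923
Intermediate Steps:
X(m, J) = -3 (X(m, J) = -3 + (J - J) = -3 + 0 = -3)
U(t) = 4 + t² (U(t) = (t² + (0*2)*t) + 4 = (t² + 0*t) + 4 = (t² + 0) + 4 = t² + 4 = 4 + t²)
1/g(U(X(-1, 3))) = 1/(4 + (-3)²) = 1/(4 + 9) = 1/13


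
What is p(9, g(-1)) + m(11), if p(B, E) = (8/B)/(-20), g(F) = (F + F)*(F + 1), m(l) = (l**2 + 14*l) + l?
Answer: 12868/45 ≈ 285.96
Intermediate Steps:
m(l) = l**2 + 15*l
g(F) = 2*F*(1 + F) (g(F) = (2*F)*(1 + F) = 2*F*(1 + F))
p(B, E) = -2/(5*B) (p(B, E) = (8/B)*(-1/20) = -2/(5*B))
p(9, g(-1)) + m(11) = -2/5/9 + 11*(15 + 11) = -2/5*1/9 + 11*26 = -2/45 + 286 = 12868/45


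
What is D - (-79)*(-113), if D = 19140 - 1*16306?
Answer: -6093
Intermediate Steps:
D = 2834 (D = 19140 - 16306 = 2834)
D - (-79)*(-113) = 2834 - (-79)*(-113) = 2834 - 1*8927 = 2834 - 8927 = -6093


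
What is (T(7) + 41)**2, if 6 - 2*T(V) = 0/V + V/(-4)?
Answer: 128881/64 ≈ 2013.8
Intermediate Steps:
T(V) = 3 + V/8 (T(V) = 3 - (0/V + V/(-4))/2 = 3 - (0 + V*(-1/4))/2 = 3 - (0 - V/4)/2 = 3 - (-1)*V/8 = 3 + V/8)
(T(7) + 41)**2 = ((3 + (1/8)*7) + 41)**2 = ((3 + 7/8) + 41)**2 = (31/8 + 41)**2 = (359/8)**2 = 128881/64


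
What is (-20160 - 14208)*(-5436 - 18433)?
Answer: 820329792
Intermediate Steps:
(-20160 - 14208)*(-5436 - 18433) = -34368*(-23869) = 820329792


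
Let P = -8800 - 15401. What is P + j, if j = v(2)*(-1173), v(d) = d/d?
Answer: -25374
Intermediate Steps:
v(d) = 1
P = -24201
j = -1173 (j = 1*(-1173) = -1173)
P + j = -24201 - 1173 = -25374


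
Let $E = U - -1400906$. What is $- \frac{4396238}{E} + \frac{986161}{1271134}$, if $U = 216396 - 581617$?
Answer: $- \frac{652407919801}{188070630970} \approx -3.469$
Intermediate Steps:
$U = -365221$
$E = 1035685$ ($E = -365221 - -1400906 = -365221 + 1400906 = 1035685$)
$- \frac{4396238}{E} + \frac{986161}{1271134} = - \frac{4396238}{1035685} + \frac{986161}{1271134} = \left(-4396238\right) \frac{1}{1035685} + 986161 \cdot \frac{1}{1271134} = - \frac{628034}{147955} + \frac{986161}{1271134} = - \frac{652407919801}{188070630970}$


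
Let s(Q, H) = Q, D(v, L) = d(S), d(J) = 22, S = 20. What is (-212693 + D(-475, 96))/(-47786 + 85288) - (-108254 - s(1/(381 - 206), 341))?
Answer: 710417583977/6562850 ≈ 1.0825e+5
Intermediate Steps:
D(v, L) = 22
(-212693 + D(-475, 96))/(-47786 + 85288) - (-108254 - s(1/(381 - 206), 341)) = (-212693 + 22)/(-47786 + 85288) - (-108254 - 1/(381 - 206)) = -212671/37502 - (-108254 - 1/175) = -212671/37502 - 1*(-18944451/175) = -212671/37502 + 18944451/175 = 710417583977/6562850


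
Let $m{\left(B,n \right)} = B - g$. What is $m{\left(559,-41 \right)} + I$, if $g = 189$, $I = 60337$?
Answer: $60707$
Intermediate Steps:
$m{\left(B,n \right)} = -189 + B$ ($m{\left(B,n \right)} = B - 189 = -189 + B$)
$m{\left(559,-41 \right)} + I = \left(-189 + 559\right) + 60337 = 370 + 60337 = 60707$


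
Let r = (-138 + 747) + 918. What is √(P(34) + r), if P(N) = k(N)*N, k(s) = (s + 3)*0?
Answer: √1527 ≈ 39.077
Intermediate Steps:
k(s) = 0 (k(s) = (3 + s)*0 = 0)
P(N) = 0 (P(N) = 0*N = 0)
r = 1527 (r = 609 + 918 = 1527)
√(P(34) + r) = √(0 + 1527) = √1527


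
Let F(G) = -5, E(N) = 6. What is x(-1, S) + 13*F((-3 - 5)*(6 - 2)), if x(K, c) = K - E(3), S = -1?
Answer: -72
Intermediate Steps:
x(K, c) = -6 + K (x(K, c) = K - 1*6 = K - 6 = -6 + K)
x(-1, S) + 13*F((-3 - 5)*(6 - 2)) = (-6 - 1) + 13*(-5) = -7 - 65 = -72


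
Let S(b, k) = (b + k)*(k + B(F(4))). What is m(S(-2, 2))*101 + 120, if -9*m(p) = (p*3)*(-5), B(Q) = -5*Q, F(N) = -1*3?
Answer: 120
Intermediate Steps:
F(N) = -3
S(b, k) = (15 + k)*(b + k) (S(b, k) = (b + k)*(k - 5*(-3)) = (b + k)*(k + 15) = (b + k)*(15 + k) = (15 + k)*(b + k))
m(p) = 5*p/3 (m(p) = -p*3*(-5)/9 = -3*p*(-5)/9 = -(-5)*p/3 = 5*p/3)
m(S(-2, 2))*101 + 120 = (5*(2² + 15*(-2) + 15*2 - 2*2)/3)*101 + 120 = (5*(4 - 30 + 30 - 4)/3)*101 + 120 = ((5/3)*0)*101 + 120 = 0*101 + 120 = 0 + 120 = 120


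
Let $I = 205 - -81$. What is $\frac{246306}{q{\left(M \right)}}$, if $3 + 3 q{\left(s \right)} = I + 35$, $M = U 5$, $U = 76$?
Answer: $\frac{123153}{53} \approx 2323.6$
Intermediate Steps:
$M = 380$ ($M = 76 \cdot 5 = 380$)
$I = 286$ ($I = 205 + 81 = 286$)
$q{\left(s \right)} = 106$ ($q{\left(s \right)} = -1 + \frac{286 + 35}{3} = -1 + \frac{1}{3} \cdot 321 = -1 + 107 = 106$)
$\frac{246306}{q{\left(M \right)}} = \frac{246306}{106} = 246306 \cdot \frac{1}{106} = \frac{123153}{53}$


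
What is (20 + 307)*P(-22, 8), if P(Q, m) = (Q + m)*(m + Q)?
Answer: 64092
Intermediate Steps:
P(Q, m) = (Q + m)² (P(Q, m) = (Q + m)*(Q + m) = (Q + m)²)
(20 + 307)*P(-22, 8) = (20 + 307)*(-22 + 8)² = 327*(-14)² = 327*196 = 64092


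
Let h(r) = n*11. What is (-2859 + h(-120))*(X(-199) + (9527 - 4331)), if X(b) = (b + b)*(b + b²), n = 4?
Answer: 44130192000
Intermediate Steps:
h(r) = 44 (h(r) = 4*11 = 44)
X(b) = 2*b*(b + b²) (X(b) = (2*b)*(b + b²) = 2*b*(b + b²))
(-2859 + h(-120))*(X(-199) + (9527 - 4331)) = (-2859 + 44)*(2*(-199)²*(1 - 199) + (9527 - 4331)) = -2815*(2*39601*(-198) + 5196) = -2815*(-15681996 + 5196) = -2815*(-15676800) = 44130192000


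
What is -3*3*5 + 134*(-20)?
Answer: -2725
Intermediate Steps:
-3*3*5 + 134*(-20) = -9*5 - 2680 = -45 - 2680 = -2725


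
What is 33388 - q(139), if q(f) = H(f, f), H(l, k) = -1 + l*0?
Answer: 33389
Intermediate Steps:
H(l, k) = -1 (H(l, k) = -1 + 0 = -1)
q(f) = -1
33388 - q(139) = 33388 - 1*(-1) = 33388 + 1 = 33389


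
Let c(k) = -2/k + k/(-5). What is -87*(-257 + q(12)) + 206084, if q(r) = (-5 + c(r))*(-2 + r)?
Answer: 235026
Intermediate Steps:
c(k) = -2/k - k/5 (c(k) = -2/k + k*(-1/5) = -2/k - k/5)
q(r) = (-2 + r)*(-5 - 2/r - r/5) (q(r) = (-5 + (-2/r - r/5))*(-2 + r) = (-5 - 2/r - r/5)*(-2 + r) = (-2 + r)*(-5 - 2/r - r/5))
-87*(-257 + q(12)) + 206084 = -87*(-257 + (8 + 4/12 - 23/5*12 - 1/5*12**2)) + 206084 = -87*(-257 + (8 + 4*(1/12) - 276/5 - 1/5*144)) + 206084 = -87*(-257 + (8 + 1/3 - 276/5 - 144/5)) + 206084 = -87*(-257 - 227/3) + 206084 = -87*(-998/3) + 206084 = 28942 + 206084 = 235026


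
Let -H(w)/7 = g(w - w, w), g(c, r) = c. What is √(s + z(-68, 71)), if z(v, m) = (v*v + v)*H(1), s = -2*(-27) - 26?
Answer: 2*√7 ≈ 5.2915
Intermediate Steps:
H(w) = 0 (H(w) = -7*(w - w) = -7*0 = 0)
s = 28 (s = 54 - 26 = 28)
z(v, m) = 0 (z(v, m) = (v*v + v)*0 = (v² + v)*0 = (v + v²)*0 = 0)
√(s + z(-68, 71)) = √(28 + 0) = √28 = 2*√7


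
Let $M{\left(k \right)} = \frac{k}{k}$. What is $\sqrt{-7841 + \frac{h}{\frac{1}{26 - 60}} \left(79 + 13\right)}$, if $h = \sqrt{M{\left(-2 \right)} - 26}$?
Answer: $\sqrt{-7841 - 15640 i} \approx 69.478 - 112.55 i$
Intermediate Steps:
$M{\left(k \right)} = 1$
$h = 5 i$ ($h = \sqrt{1 - 26} = \sqrt{-25} = 5 i \approx 5.0 i$)
$\sqrt{-7841 + \frac{h}{\frac{1}{26 - 60}} \left(79 + 13\right)} = \sqrt{-7841 + \frac{5 i}{\frac{1}{26 - 60}} \left(79 + 13\right)} = \sqrt{-7841 + \frac{5 i}{\frac{1}{-34}} \cdot 92} = \sqrt{-7841 + \frac{5 i}{- \frac{1}{34}} \cdot 92} = \sqrt{-7841 + 5 i \left(-34\right) 92} = \sqrt{-7841 + - 170 i 92} = \sqrt{-7841 - 15640 i}$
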